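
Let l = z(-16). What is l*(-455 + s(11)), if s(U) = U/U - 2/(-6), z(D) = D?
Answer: 21776/3 ≈ 7258.7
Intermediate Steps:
l = -16
s(U) = 4/3 (s(U) = 1 - 2*(-⅙) = 1 + ⅓ = 4/3)
l*(-455 + s(11)) = -16*(-455 + 4/3) = -16*(-1361/3) = 21776/3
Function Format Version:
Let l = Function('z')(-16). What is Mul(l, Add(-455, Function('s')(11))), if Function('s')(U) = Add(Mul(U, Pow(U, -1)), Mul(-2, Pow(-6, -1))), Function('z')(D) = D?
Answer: Rational(21776, 3) ≈ 7258.7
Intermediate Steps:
l = -16
Function('s')(U) = Rational(4, 3) (Function('s')(U) = Add(1, Mul(-2, Rational(-1, 6))) = Add(1, Rational(1, 3)) = Rational(4, 3))
Mul(l, Add(-455, Function('s')(11))) = Mul(-16, Add(-455, Rational(4, 3))) = Mul(-16, Rational(-1361, 3)) = Rational(21776, 3)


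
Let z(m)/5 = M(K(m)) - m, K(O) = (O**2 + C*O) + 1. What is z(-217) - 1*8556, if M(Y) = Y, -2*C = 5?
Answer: 461383/2 ≈ 2.3069e+5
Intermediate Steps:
C = -5/2 (C = -1/2*5 = -5/2 ≈ -2.5000)
K(O) = 1 + O**2 - 5*O/2 (K(O) = (O**2 - 5*O/2) + 1 = 1 + O**2 - 5*O/2)
z(m) = 5 + 5*m**2 - 35*m/2 (z(m) = 5*((1 + m**2 - 5*m/2) - m) = 5*(1 + m**2 - 7*m/2) = 5 + 5*m**2 - 35*m/2)
z(-217) - 1*8556 = (5 + 5*(-217)**2 - 35/2*(-217)) - 1*8556 = (5 + 5*47089 + 7595/2) - 8556 = (5 + 235445 + 7595/2) - 8556 = 478495/2 - 8556 = 461383/2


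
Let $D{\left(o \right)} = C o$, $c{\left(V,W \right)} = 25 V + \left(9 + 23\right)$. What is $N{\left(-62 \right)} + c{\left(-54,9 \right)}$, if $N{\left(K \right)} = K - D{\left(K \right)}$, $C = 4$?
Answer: $-1132$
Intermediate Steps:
$c{\left(V,W \right)} = 32 + 25 V$ ($c{\left(V,W \right)} = 25 V + 32 = 32 + 25 V$)
$D{\left(o \right)} = 4 o$
$N{\left(K \right)} = - 3 K$ ($N{\left(K \right)} = K - 4 K = - 3 K$)
$N{\left(-62 \right)} + c{\left(-54,9 \right)} = \left(-3\right) \left(-62\right) + \left(32 + 25 \left(-54\right)\right) = 186 + \left(32 - 1350\right) = 186 - 1318 = -1132$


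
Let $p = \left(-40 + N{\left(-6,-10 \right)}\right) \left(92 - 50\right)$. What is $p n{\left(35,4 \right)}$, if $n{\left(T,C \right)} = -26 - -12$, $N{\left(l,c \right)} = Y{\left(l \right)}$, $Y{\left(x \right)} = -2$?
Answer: $24696$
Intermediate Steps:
$N{\left(l,c \right)} = -2$
$n{\left(T,C \right)} = -14$ ($n{\left(T,C \right)} = -26 + 12 = -14$)
$p = -1764$ ($p = \left(-40 - 2\right) \left(92 - 50\right) = \left(-42\right) 42 = -1764$)
$p n{\left(35,4 \right)} = \left(-1764\right) \left(-14\right) = 24696$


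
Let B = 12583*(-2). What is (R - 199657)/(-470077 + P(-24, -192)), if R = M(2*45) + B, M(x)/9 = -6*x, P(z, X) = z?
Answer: 229683/470101 ≈ 0.48858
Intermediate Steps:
M(x) = -54*x (M(x) = 9*(-6*x) = -54*x)
B = -25166
R = -30026 (R = -108*45 - 25166 = -54*90 - 25166 = -4860 - 25166 = -30026)
(R - 199657)/(-470077 + P(-24, -192)) = (-30026 - 199657)/(-470077 - 24) = -229683/(-470101) = -229683*(-1/470101) = 229683/470101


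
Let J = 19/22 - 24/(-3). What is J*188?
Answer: 18330/11 ≈ 1666.4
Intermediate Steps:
J = 195/22 (J = 19*(1/22) - 24*(-⅓) = 19/22 + 8 = 195/22 ≈ 8.8636)
J*188 = (195/22)*188 = 18330/11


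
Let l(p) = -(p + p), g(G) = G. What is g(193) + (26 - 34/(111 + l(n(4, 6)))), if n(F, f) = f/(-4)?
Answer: 12466/57 ≈ 218.70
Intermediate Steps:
n(F, f) = -f/4 (n(F, f) = f*(-1/4) = -f/4)
l(p) = -2*p
g(193) + (26 - 34/(111 + l(n(4, 6)))) = 193 + (26 - 34/(111 - (-1)*6/2)) = 193 + (26 - 34/(111 - 2*(-3/2))) = 193 + (26 - 34/(111 + 3)) = 193 + (26 - 34/114) = 193 + (26 + (1/114)*(-34)) = 193 + (26 - 17/57) = 193 + 1465/57 = 12466/57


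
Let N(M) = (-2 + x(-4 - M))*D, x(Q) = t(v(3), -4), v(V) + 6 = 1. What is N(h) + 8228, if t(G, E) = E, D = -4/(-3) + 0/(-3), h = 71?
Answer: 8220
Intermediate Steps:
v(V) = -5 (v(V) = -6 + 1 = -5)
D = 4/3 (D = -4*(-1/3) + 0*(-1/3) = 4/3 + 0 = 4/3 ≈ 1.3333)
x(Q) = -4
N(M) = -8 (N(M) = (-2 - 4)*(4/3) = -6*4/3 = -8)
N(h) + 8228 = -8 + 8228 = 8220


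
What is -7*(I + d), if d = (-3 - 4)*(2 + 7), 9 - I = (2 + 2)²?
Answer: 490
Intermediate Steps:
I = -7 (I = 9 - (2 + 2)² = 9 - 1*4² = 9 - 1*16 = 9 - 16 = -7)
d = -63 (d = -7*9 = -63)
-7*(I + d) = -7*(-7 - 63) = -7*(-70) = 490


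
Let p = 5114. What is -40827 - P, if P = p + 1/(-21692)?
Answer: -996552171/21692 ≈ -45941.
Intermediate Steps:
P = 110932887/21692 (P = 5114 + 1/(-21692) = 5114 - 1/21692 = 110932887/21692 ≈ 5114.0)
-40827 - P = -40827 - 1*110932887/21692 = -40827 - 110932887/21692 = -996552171/21692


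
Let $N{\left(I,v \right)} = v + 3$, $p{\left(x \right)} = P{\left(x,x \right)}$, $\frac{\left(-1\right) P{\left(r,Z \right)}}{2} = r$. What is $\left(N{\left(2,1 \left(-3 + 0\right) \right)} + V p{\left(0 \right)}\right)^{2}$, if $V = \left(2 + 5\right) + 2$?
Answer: $0$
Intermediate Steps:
$P{\left(r,Z \right)} = - 2 r$
$p{\left(x \right)} = - 2 x$
$V = 9$ ($V = 7 + 2 = 9$)
$N{\left(I,v \right)} = 3 + v$
$\left(N{\left(2,1 \left(-3 + 0\right) \right)} + V p{\left(0 \right)}\right)^{2} = \left(\left(3 + 1 \left(-3 + 0\right)\right) + 9 \left(\left(-2\right) 0\right)\right)^{2} = \left(\left(3 + 1 \left(-3\right)\right) + 9 \cdot 0\right)^{2} = \left(\left(3 - 3\right) + 0\right)^{2} = \left(0 + 0\right)^{2} = 0^{2} = 0$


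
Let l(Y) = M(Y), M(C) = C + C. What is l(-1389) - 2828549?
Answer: -2831327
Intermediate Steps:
M(C) = 2*C
l(Y) = 2*Y
l(-1389) - 2828549 = 2*(-1389) - 2828549 = -2778 - 2828549 = -2831327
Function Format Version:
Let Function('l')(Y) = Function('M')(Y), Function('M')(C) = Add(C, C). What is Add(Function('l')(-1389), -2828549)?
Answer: -2831327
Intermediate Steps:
Function('M')(C) = Mul(2, C)
Function('l')(Y) = Mul(2, Y)
Add(Function('l')(-1389), -2828549) = Add(Mul(2, -1389), -2828549) = Add(-2778, -2828549) = -2831327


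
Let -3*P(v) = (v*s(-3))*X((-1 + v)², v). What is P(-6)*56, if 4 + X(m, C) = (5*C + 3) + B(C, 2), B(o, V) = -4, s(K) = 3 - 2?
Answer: -3920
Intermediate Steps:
s(K) = 1
X(m, C) = -5 + 5*C (X(m, C) = -4 + ((5*C + 3) - 4) = -4 + ((3 + 5*C) - 4) = -4 + (-1 + 5*C) = -5 + 5*C)
P(v) = -v*(-5 + 5*v)/3 (P(v) = -v*1*(-5 + 5*v)/3 = -v*(-5 + 5*v)/3)
P(-6)*56 = ((5/3)*(-6)*(1 - 1*(-6)))*56 = ((5/3)*(-6)*(1 + 6))*56 = ((5/3)*(-6)*7)*56 = -70*56 = -3920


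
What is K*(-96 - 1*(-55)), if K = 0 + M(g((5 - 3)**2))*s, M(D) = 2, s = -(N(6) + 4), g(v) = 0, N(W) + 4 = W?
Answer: 492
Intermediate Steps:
N(W) = -4 + W
s = -6 (s = -((-4 + 6) + 4) = -(2 + 4) = -1*6 = -6)
K = -12 (K = 0 + 2*(-6) = 0 - 12 = -12)
K*(-96 - 1*(-55)) = -12*(-96 - 1*(-55)) = -12*(-96 + 55) = -12*(-41) = 492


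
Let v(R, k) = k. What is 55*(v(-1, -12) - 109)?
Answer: -6655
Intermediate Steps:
55*(v(-1, -12) - 109) = 55*(-12 - 109) = 55*(-121) = -6655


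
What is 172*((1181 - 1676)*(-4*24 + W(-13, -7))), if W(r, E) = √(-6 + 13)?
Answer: 8173440 - 85140*√7 ≈ 7.9482e+6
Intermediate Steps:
W(r, E) = √7
172*((1181 - 1676)*(-4*24 + W(-13, -7))) = 172*((1181 - 1676)*(-4*24 + √7)) = 172*(-495*(-96 + √7)) = 172*(47520 - 495*√7) = 8173440 - 85140*√7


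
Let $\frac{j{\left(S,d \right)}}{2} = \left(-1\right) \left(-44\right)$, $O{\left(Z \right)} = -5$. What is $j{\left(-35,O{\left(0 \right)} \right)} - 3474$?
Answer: $-3386$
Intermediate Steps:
$j{\left(S,d \right)} = 88$ ($j{\left(S,d \right)} = 2 \left(\left(-1\right) \left(-44\right)\right) = 2 \cdot 44 = 88$)
$j{\left(-35,O{\left(0 \right)} \right)} - 3474 = 88 - 3474 = -3386$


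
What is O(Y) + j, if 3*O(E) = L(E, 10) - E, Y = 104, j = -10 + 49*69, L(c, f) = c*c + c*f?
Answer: 21865/3 ≈ 7288.3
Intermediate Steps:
L(c, f) = c² + c*f
j = 3371 (j = -10 + 3381 = 3371)
O(E) = -E/3 + E*(10 + E)/3 (O(E) = (E*(E + 10) - E)/3 = (E*(10 + E) - E)/3 = (-E + E*(10 + E))/3 = -E/3 + E*(10 + E)/3)
O(Y) + j = (⅓)*104*(9 + 104) + 3371 = (⅓)*104*113 + 3371 = 11752/3 + 3371 = 21865/3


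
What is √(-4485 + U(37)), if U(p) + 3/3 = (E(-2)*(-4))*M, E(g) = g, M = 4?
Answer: I*√4454 ≈ 66.738*I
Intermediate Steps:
U(p) = 31 (U(p) = -1 - 2*(-4)*4 = -1 + 8*4 = -1 + 32 = 31)
√(-4485 + U(37)) = √(-4485 + 31) = √(-4454) = I*√4454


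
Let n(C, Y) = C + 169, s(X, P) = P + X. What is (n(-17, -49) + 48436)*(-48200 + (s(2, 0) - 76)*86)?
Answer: -2651155632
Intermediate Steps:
n(C, Y) = 169 + C
(n(-17, -49) + 48436)*(-48200 + (s(2, 0) - 76)*86) = ((169 - 17) + 48436)*(-48200 + ((0 + 2) - 76)*86) = (152 + 48436)*(-48200 + (2 - 76)*86) = 48588*(-48200 - 74*86) = 48588*(-48200 - 6364) = 48588*(-54564) = -2651155632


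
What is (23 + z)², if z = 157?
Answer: 32400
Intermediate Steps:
(23 + z)² = (23 + 157)² = 180² = 32400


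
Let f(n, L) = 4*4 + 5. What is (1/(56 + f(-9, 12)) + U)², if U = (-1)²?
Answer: 6084/5929 ≈ 1.0261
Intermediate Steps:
f(n, L) = 21 (f(n, L) = 16 + 5 = 21)
U = 1
(1/(56 + f(-9, 12)) + U)² = (1/(56 + 21) + 1)² = (1/77 + 1)² = (78/77)² = 6084/5929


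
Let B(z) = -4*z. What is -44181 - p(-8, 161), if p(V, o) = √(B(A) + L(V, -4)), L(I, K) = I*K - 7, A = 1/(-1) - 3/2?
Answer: -44181 - √35 ≈ -44187.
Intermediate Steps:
A = -5/2 (A = 1*(-1) - 3*½ = -1 - 3/2 = -5/2 ≈ -2.5000)
L(I, K) = -7 + I*K
p(V, o) = √(3 - 4*V) (p(V, o) = √(-4*(-5/2) + (-7 + V*(-4))) = √(10 + (-7 - 4*V)) = √(3 - 4*V))
-44181 - p(-8, 161) = -44181 - √(3 - 4*(-8)) = -44181 - √(3 + 32) = -44181 - √35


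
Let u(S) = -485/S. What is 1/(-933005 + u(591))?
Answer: -591/551406440 ≈ -1.0718e-6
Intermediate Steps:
1/(-933005 + u(591)) = 1/(-933005 - 485/591) = 1/(-551406440/591) = -591/551406440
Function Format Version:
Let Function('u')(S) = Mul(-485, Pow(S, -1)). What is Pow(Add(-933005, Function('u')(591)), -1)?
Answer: Rational(-591, 551406440) ≈ -1.0718e-6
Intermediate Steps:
Pow(Add(-933005, Function('u')(591)), -1) = Pow(Add(-933005, Mul(-485, Pow(591, -1))), -1) = Pow(Add(-933005, Mul(-485, Rational(1, 591))), -1) = Pow(Add(-933005, Rational(-485, 591)), -1) = Pow(Rational(-551406440, 591), -1) = Rational(-591, 551406440)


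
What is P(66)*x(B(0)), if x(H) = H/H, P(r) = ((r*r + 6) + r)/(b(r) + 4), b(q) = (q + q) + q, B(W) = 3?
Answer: 2214/101 ≈ 21.921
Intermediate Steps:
b(q) = 3*q (b(q) = 2*q + q = 3*q)
P(r) = (6 + r + r²)/(4 + 3*r) (P(r) = ((r*r + 6) + r)/(3*r + 4) = ((r² + 6) + r)/(4 + 3*r) = ((6 + r²) + r)/(4 + 3*r) = (6 + r + r²)/(4 + 3*r))
x(H) = 1
P(66)*x(B(0)) = ((6 + 66 + 66²)/(4 + 3*66))*1 = ((6 + 66 + 4356)/(4 + 198))*1 = (4428/202)*1 = ((1/202)*4428)*1 = (2214/101)*1 = 2214/101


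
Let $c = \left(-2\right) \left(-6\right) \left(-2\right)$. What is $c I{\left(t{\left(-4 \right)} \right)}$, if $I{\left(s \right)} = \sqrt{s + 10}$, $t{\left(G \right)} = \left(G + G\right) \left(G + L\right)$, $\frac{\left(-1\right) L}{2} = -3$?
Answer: $- 24 i \sqrt{6} \approx - 58.788 i$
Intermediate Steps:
$L = 6$ ($L = \left(-2\right) \left(-3\right) = 6$)
$t{\left(G \right)} = 2 G \left(6 + G\right)$ ($t{\left(G \right)} = \left(G + G\right) \left(G + 6\right) = 2 G \left(6 + G\right)$)
$I{\left(s \right)} = \sqrt{10 + s}$
$c = -24$ ($c = 12 \left(-2\right) = -24$)
$c I{\left(t{\left(-4 \right)} \right)} = - 24 \sqrt{10 + 2 \left(-4\right) \left(6 - 4\right)} = - 24 \sqrt{10 + 2 \left(-4\right) 2} = - 24 \sqrt{10 - 16} = - 24 \sqrt{-6} = - 24 i \sqrt{6}$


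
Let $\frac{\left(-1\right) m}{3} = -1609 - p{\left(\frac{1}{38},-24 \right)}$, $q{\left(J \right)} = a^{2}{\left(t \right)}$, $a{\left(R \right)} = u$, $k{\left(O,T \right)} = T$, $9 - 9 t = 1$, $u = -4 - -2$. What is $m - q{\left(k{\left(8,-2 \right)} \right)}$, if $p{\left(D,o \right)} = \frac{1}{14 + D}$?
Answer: $\frac{2570773}{533} \approx 4823.2$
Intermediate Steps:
$u = -2$ ($u = -4 + 2 = -2$)
$t = \frac{8}{9}$ ($t = 1 - \frac{1}{9} = \frac{8}{9} \approx 0.88889$)
$a{\left(R \right)} = -2$
$q{\left(J \right)} = 4$ ($q{\left(J \right)} = \left(-2\right)^{2} = 4$)
$m = \frac{2572905}{533}$ ($m = - 3 \left(-1609 - \frac{1}{14 + \frac{1}{38}}\right) = - 3 \left(-1609 - \frac{1}{\frac{533}{38}}\right) = - 3 \left(-1609 - \frac{38}{533}\right) = \left(-3\right) \left(- \frac{857635}{533}\right) = \frac{2572905}{533} \approx 4827.2$)
$m - q{\left(k{\left(8,-2 \right)} \right)} = \frac{2572905}{533} - 4 = \frac{2570773}{533}$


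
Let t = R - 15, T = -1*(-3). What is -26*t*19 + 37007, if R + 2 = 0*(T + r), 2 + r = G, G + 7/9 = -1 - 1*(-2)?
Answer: 45405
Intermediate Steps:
G = 2/9 (G = -7/9 + (-1 - 1*(-2)) = -7/9 + (-1 + 2) = -7/9 + 1 = 2/9 ≈ 0.22222)
T = 3
r = -16/9 (r = -2 + 2/9 = -16/9 ≈ -1.7778)
R = -2 (R = -2 + 0*(3 - 16/9) = -2 + 0*(11/9) = -2 + 0 = -2)
t = -17 (t = -2 - 15 = -17)
-26*t*19 + 37007 = -26*(-17)*19 + 37007 = 442*19 + 37007 = 8398 + 37007 = 45405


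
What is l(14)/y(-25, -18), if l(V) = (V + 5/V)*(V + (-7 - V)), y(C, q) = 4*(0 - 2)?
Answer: 201/16 ≈ 12.563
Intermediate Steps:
y(C, q) = -8 (y(C, q) = 4*(-2) = -8)
l(V) = -35/V - 7*V (l(V) = (V + 5/V)*(-7) = -35/V - 7*V)
l(14)/y(-25, -18) = (-35/14 - 7*14)/(-8) = (-35*1/14 - 98)*(-⅛) = (-5/2 - 98)*(-⅛) = -201/2*(-⅛) = 201/16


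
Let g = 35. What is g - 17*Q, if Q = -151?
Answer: 2602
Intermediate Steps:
g - 17*Q = 35 - 17*(-151) = 35 + 2567 = 2602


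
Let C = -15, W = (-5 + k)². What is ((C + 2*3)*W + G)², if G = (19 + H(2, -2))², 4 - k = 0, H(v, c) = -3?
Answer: 61009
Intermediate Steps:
k = 4 (k = 4 - 1*0 = 4 + 0 = 4)
W = 1 (W = (-5 + 4)² = (-1)² = 1)
G = 256 (G = (19 - 3)² = 16² = 256)
((C + 2*3)*W + G)² = ((-15 + 2*3)*1 + 256)² = ((-15 + 6)*1 + 256)² = (-9*1 + 256)² = (-9 + 256)² = 247² = 61009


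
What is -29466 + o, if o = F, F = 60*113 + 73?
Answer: -22613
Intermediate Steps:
F = 6853 (F = 6780 + 73 = 6853)
o = 6853
-29466 + o = -29466 + 6853 = -22613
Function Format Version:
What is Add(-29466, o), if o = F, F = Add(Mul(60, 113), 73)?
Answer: -22613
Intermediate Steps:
F = 6853 (F = Add(6780, 73) = 6853)
o = 6853
Add(-29466, o) = Add(-29466, 6853) = -22613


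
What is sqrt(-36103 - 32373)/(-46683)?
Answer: -2*I*sqrt(17119)/46683 ≈ -0.0056055*I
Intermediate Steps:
sqrt(-36103 - 32373)/(-46683) = sqrt(-68476)*(-1/46683) = (2*I*sqrt(17119))*(-1/46683) = -2*I*sqrt(17119)/46683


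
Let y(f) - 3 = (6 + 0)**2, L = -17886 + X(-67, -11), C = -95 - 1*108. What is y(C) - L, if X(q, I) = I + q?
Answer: 18003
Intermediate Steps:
C = -203 (C = -95 - 108 = -203)
L = -17964 (L = -17886 + (-11 - 67) = -17886 - 78 = -17964)
y(f) = 39 (y(f) = 3 + (6 + 0)**2 = 3 + 6**2 = 3 + 36 = 39)
y(C) - L = 39 - 1*(-17964) = 39 + 17964 = 18003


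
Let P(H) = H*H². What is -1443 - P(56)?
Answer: -177059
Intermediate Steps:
P(H) = H³
-1443 - P(56) = -1443 - 1*56³ = -1443 - 1*175616 = -1443 - 175616 = -177059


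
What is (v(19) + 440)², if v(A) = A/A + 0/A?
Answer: 194481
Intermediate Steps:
v(A) = 1 (v(A) = 1 + 0 = 1)
(v(19) + 440)² = (1 + 440)² = 441² = 194481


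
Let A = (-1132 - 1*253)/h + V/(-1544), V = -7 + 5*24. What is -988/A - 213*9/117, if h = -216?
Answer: -295863387/1717651 ≈ -172.25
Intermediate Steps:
V = 113 (V = -7 + 120 = 113)
A = 132127/20844 (A = (-1132 - 1*253)/(-216) + 113/(-1544) = (-1132 - 253)*(-1/216) + 113*(-1/1544) = -1385*(-1/216) - 113/1544 = 1385/216 - 113/1544 = 132127/20844 ≈ 6.3389)
-988/A - 213*9/117 = -988/132127/20844 - 213*9/117 = -988*20844/132127 - 1917*1/117 = -20593872/132127 - 213/13 = -295863387/1717651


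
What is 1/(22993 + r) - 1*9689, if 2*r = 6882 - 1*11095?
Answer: -404738595/41773 ≈ -9689.0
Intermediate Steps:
r = -4213/2 (r = (6882 - 1*11095)/2 = (6882 - 11095)/2 = (½)*(-4213) = -4213/2 ≈ -2106.5)
1/(22993 + r) - 1*9689 = 1/(22993 - 4213/2) - 1*9689 = 1/(41773/2) - 9689 = 2/41773 - 9689 = -404738595/41773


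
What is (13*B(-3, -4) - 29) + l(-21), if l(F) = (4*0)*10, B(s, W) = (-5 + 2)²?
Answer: 88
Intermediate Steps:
B(s, W) = 9 (B(s, W) = (-3)² = 9)
l(F) = 0 (l(F) = 0*10 = 0)
(13*B(-3, -4) - 29) + l(-21) = (13*9 - 29) + 0 = (117 - 29) + 0 = 88 + 0 = 88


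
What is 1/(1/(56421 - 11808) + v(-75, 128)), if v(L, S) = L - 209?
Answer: -44613/12670091 ≈ -0.0035211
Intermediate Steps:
v(L, S) = -209 + L
1/(1/(56421 - 11808) + v(-75, 128)) = 1/(1/(56421 - 11808) + (-209 - 75)) = 1/(1/44613 - 284) = 1/(-12670091/44613) = -44613/12670091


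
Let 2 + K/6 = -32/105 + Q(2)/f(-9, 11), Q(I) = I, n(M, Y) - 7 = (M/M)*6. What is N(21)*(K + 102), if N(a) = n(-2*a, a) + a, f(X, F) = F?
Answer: 1168444/385 ≈ 3034.9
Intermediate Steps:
n(M, Y) = 13 (n(M, Y) = 7 + (M/M)*6 = 7 + 1*6 = 7 + 6 = 13)
N(a) = 13 + a
K = -4904/385 (K = -12 + 6*(-32/105 + 2/11) = -12 + 6*(-142/1155) = -12 - 284/385 = -4904/385 ≈ -12.738)
N(21)*(K + 102) = (13 + 21)*(-4904/385 + 102) = 34*(34366/385) = 1168444/385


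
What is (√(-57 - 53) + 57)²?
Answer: (57 + I*√110)² ≈ 3139.0 + 1195.6*I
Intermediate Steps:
(√(-57 - 53) + 57)² = (√(-110) + 57)² = (I*√110 + 57)² = (57 + I*√110)²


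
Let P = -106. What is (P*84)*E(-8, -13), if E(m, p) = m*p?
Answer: -926016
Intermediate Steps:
(P*84)*E(-8, -13) = (-106*84)*(-8*(-13)) = -8904*104 = -926016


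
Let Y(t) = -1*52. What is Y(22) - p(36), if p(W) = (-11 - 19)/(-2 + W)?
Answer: -869/17 ≈ -51.118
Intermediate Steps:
p(W) = -30/(-2 + W)
Y(t) = -52
Y(22) - p(36) = -52 - (-30)/(-2 + 36) = -52 - (-30)/34 = -52 - 1*(-15/17) = -52 + 15/17 = -869/17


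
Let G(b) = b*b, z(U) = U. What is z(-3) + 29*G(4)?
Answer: 461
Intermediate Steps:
G(b) = b²
z(-3) + 29*G(4) = -3 + 29*4² = -3 + 29*16 = -3 + 464 = 461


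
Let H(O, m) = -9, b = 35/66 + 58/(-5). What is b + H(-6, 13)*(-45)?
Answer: 129997/330 ≈ 393.93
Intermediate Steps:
b = -3653/330 (b = 35*(1/66) + 58*(-1/5) = 35/66 - 58/5 = -3653/330 ≈ -11.070)
b + H(-6, 13)*(-45) = -3653/330 - 9*(-45) = -3653/330 + 405 = 129997/330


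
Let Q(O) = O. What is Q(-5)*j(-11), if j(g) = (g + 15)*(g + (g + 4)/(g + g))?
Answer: 2350/11 ≈ 213.64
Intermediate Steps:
j(g) = (15 + g)*(g + (4 + g)/(2*g)) (j(g) = (15 + g)*(g + (4 + g)/((2*g))) = (15 + g)*(g + (4 + g)*(1/(2*g))) = (15 + g)*(g + (4 + g)/(2*g)))
Q(-5)*j(-11) = -5*(19/2 + (-11)**2 + 30/(-11) + (31/2)*(-11)) = -5*(19/2 + 121 + 30*(-1/11) - 341/2) = -5*(19/2 + 121 - 30/11 - 341/2) = -5*(-470/11) = 2350/11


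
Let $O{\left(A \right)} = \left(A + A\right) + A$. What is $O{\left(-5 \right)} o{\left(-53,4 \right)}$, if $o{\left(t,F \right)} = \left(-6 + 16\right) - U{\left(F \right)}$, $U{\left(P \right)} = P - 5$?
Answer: $-165$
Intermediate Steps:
$U{\left(P \right)} = -5 + P$
$O{\left(A \right)} = 3 A$ ($O{\left(A \right)} = 2 A + A = 3 A$)
$o{\left(t,F \right)} = 15 - F$ ($o{\left(t,F \right)} = \left(-6 + 16\right) - \left(-5 + F\right) = 10 - \left(-5 + F\right) = 15 - F$)
$O{\left(-5 \right)} o{\left(-53,4 \right)} = 3 \left(-5\right) \left(15 - 4\right) = - 15 \left(15 - 4\right) = \left(-15\right) 11 = -165$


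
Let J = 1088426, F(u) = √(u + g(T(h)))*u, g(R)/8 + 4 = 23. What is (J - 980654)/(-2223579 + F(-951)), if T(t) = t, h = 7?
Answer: -6656654333/137361838490 + 2846977*I*√799/137361838490 ≈ -0.048461 + 0.00058586*I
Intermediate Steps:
g(R) = 152 (g(R) = -32 + 8*23 = -32 + 184 = 152)
F(u) = u*√(152 + u) (F(u) = √(u + 152)*u = √(152 + u)*u = u*√(152 + u))
(J - 980654)/(-2223579 + F(-951)) = (1088426 - 980654)/(-2223579 - 951*√(152 - 951)) = 107772/(-2223579 - 951*I*√799)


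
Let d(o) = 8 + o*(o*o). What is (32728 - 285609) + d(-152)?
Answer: -3764681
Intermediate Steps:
d(o) = 8 + o**3 (d(o) = 8 + o*o**2 = 8 + o**3)
(32728 - 285609) + d(-152) = (32728 - 285609) + (8 + (-152)**3) = -252881 + (8 - 3511808) = -252881 - 3511800 = -3764681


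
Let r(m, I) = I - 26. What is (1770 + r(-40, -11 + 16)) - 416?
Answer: 1333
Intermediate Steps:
r(m, I) = -26 + I
(1770 + r(-40, -11 + 16)) - 416 = (1770 + (-26 + (-11 + 16))) - 416 = (1770 + (-26 + 5)) - 416 = (1770 - 21) - 416 = 1749 - 416 = 1333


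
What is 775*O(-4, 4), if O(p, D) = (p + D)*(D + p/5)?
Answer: 0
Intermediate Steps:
O(p, D) = (D + p)*(D + p/5) (O(p, D) = (D + p)*(D + p*(⅕)) = (D + p)*(D + p/5))
775*O(-4, 4) = 775*(4² + (⅕)*(-4)² + (6/5)*4*(-4)) = 775*(16 + (⅕)*16 - 96/5) = 775*(16 + 16/5 - 96/5) = 775*0 = 0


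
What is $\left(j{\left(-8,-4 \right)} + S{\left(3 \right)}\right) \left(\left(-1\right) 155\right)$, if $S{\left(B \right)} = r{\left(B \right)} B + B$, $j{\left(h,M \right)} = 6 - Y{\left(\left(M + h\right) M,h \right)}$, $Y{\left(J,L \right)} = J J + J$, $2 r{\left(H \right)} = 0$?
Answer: $363165$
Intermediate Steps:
$r{\left(H \right)} = 0$ ($r{\left(H \right)} = \frac{1}{2} \cdot 0 = 0$)
$Y{\left(J,L \right)} = J + J^{2}$ ($Y{\left(J,L \right)} = J^{2} + J = J + J^{2}$)
$j{\left(h,M \right)} = 6 - M \left(1 + M \left(M + h\right)\right) \left(M + h\right)$ ($j{\left(h,M \right)} = 6 - \left(M + h\right) M \left(1 + \left(M + h\right) M\right) = 6 - M \left(M + h\right) \left(1 + M \left(M + h\right)\right) = 6 - M \left(1 + M \left(M + h\right)\right) \left(M + h\right)$)
$S{\left(B \right)} = B$ ($S{\left(B \right)} = 0 B + B = 0 + B = B$)
$\left(j{\left(-8,-4 \right)} + S{\left(3 \right)}\right) \left(\left(-1\right) 155\right) = \left(\left(6 - - 4 \left(1 - 4 \left(-4 - 8\right)\right) \left(-4 - 8\right)\right) + 3\right) \left(\left(-1\right) 155\right) = \left(\left(6 - \left(-4\right) \left(1 - -48\right) \left(-12\right)\right) + 3\right) \left(-155\right) = \left(\left(6 - \left(-4\right) \left(1 + 48\right) \left(-12\right)\right) + 3\right) \left(-155\right) = \left(\left(6 - \left(-4\right) 49 \left(-12\right)\right) + 3\right) \left(-155\right) = \left(\left(6 - 2352\right) + 3\right) \left(-155\right) = \left(-2346 + 3\right) \left(-155\right) = \left(-2343\right) \left(-155\right) = 363165$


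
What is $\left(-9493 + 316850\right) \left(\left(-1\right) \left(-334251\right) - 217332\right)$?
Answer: $35935873083$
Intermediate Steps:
$\left(-9493 + 316850\right) \left(\left(-1\right) \left(-334251\right) - 217332\right) = 307357 \left(334251 - 217332\right) = 307357 \cdot 116919 = 35935873083$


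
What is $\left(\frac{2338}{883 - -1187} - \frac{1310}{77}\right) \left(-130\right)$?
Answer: $\frac{32911762}{15939} \approx 2064.9$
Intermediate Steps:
$\left(\frac{2338}{883 - -1187} - \frac{1310}{77}\right) \left(-130\right) = \left(\frac{2338}{883 + 1187} - \frac{1310}{77}\right) \left(-130\right) = \left(\frac{2338}{2070} - \frac{1310}{77}\right) \left(-130\right) = \left(2338 \cdot \frac{1}{2070} - \frac{1310}{77}\right) \left(-130\right) = \left(\frac{1169}{1035} - \frac{1310}{77}\right) \left(-130\right) = \left(- \frac{1265837}{79695}\right) \left(-130\right) = \frac{32911762}{15939}$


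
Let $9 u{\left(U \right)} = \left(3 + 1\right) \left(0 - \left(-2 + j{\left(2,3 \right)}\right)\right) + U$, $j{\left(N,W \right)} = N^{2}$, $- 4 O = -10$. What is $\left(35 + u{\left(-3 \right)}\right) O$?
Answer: $\frac{760}{9} \approx 84.444$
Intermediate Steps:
$O = \frac{5}{2}$ ($O = \left(- \frac{1}{4}\right) \left(-10\right) = \frac{5}{2} \approx 2.5$)
$u{\left(U \right)} = - \frac{8}{9} + \frac{U}{9}$ ($u{\left(U \right)} = \frac{\left(3 + 1\right) \left(0 + \left(2 - 2^{2}\right)\right) + U}{9} = \frac{4 \left(0 + \left(2 - 4\right)\right) + U}{9} = \frac{4 \left(0 - 2\right) + U}{9} = \frac{4 \left(-2\right) + U}{9} = \frac{-8 + U}{9} = - \frac{8}{9} + \frac{U}{9}$)
$\left(35 + u{\left(-3 \right)}\right) O = \left(35 + \left(- \frac{8}{9} + \frac{1}{9} \left(-3\right)\right)\right) \frac{5}{2} = \left(35 - \frac{11}{9}\right) \frac{5}{2} = \frac{304}{9} \cdot \frac{5}{2} = \frac{760}{9}$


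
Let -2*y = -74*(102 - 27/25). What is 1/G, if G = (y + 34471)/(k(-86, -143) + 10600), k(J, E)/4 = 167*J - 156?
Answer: -593400/477563 ≈ -1.2426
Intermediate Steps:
y = 93351/25 (y = -(-37)*(102 - 27/25) = -(-37)*2523/25 = -½*(-186702/25) = 93351/25 ≈ 3734.0)
k(J, E) = -624 + 668*J (k(J, E) = 4*(167*J - 156) = 4*(-156 + 167*J) = -624 + 668*J)
G = -477563/593400 (G = (93351/25 + 34471)/((-624 + 668*(-86)) + 10600) = 955126/(25*((-624 - 57448) + 10600)) = 955126/(25*(-58072 + 10600)) = (955126/25)/(-47472) = (955126/25)*(-1/47472) = -477563/593400 ≈ -0.80479)
1/G = 1/(-477563/593400) = -593400/477563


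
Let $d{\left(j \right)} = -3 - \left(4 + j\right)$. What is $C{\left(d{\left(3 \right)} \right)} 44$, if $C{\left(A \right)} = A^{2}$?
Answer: $4400$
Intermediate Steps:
$d{\left(j \right)} = -7 - j$ ($d{\left(j \right)} = -3 - \left(4 + j\right) = -7 - j$)
$C{\left(d{\left(3 \right)} \right)} 44 = \left(-7 - 3\right)^{2} \cdot 44 = \left(-10\right)^{2} \cdot 44 = 100 \cdot 44 = 4400$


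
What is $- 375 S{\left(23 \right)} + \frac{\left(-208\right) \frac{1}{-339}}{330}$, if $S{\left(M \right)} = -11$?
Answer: $\frac{230731979}{55935} \approx 4125.0$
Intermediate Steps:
$- 375 S{\left(23 \right)} + \frac{\left(-208\right) \frac{1}{-339}}{330} = \left(-375\right) \left(-11\right) + \frac{\left(-208\right) \frac{1}{-339}}{330} = 4125 + \left(-208\right) \left(- \frac{1}{339}\right) \frac{1}{330} = 4125 + \frac{208}{339} \cdot \frac{1}{330} = 4125 + \frac{104}{55935} = \frac{230731979}{55935}$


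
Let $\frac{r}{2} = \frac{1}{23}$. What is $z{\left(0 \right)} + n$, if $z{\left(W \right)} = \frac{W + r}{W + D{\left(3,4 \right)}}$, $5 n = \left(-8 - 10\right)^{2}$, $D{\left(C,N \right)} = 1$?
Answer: $\frac{7462}{115} \approx 64.887$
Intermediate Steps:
$r = \frac{2}{23} \approx 0.086957$
$n = \frac{324}{5}$ ($n = \frac{\left(-8 - 10\right)^{2}}{5} = \frac{\left(-18\right)^{2}}{5} = \frac{1}{5} \cdot 324 = \frac{324}{5} \approx 64.8$)
$z{\left(W \right)} = \frac{\frac{2}{23} + W}{1 + W}$ ($z{\left(W \right)} = \frac{W + \frac{2}{23}}{W + 1} = \frac{\frac{2}{23} + W}{1 + W}$)
$z{\left(0 \right)} + n = \frac{\frac{2}{23} + 0}{1 + 0} + \frac{324}{5} = 1^{-1} \cdot \frac{2}{23} + \frac{324}{5} = 1 \cdot \frac{2}{23} + \frac{324}{5} = \frac{2}{23} + \frac{324}{5} = \frac{7462}{115}$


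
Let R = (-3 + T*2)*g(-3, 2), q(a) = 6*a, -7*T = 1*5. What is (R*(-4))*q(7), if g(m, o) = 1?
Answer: 744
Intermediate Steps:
T = -5/7 ≈ -0.71429
R = -31/7 (R = (-3 - 5/7*2)*1 = (-3 - 10/7)*1 = -31/7*1 = -31/7 ≈ -4.4286)
(R*(-4))*q(7) = (-31/7*(-4))*(6*7) = (124/7)*42 = 744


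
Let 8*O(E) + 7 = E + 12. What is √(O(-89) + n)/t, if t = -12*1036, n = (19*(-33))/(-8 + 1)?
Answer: -√1722/58016 ≈ -0.00071527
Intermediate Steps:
O(E) = 5/8 + E/8 (O(E) = -7/8 + (E + 12)/8 = -7/8 + (12 + E)/8 = -7/8 + (3/2 + E/8) = 5/8 + E/8)
n = 627/7 (n = -627/(-7) = -627*(-⅐) = 627/7 ≈ 89.571)
t = -12432
√(O(-89) + n)/t = √((5/8 + (⅛)*(-89)) + 627/7)/(-12432) = √((5/8 - 89/8) + 627/7)*(-1/12432) = √(-21/2 + 627/7)*(-1/12432) = √(1107/14)*(-1/12432) = (3*√1722/14)*(-1/12432) = -√1722/58016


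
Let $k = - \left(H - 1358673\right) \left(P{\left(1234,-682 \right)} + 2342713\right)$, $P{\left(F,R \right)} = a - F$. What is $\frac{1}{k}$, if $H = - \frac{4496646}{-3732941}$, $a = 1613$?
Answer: $\frac{3732941}{11883791596897780524} \approx 3.1412 \cdot 10^{-13}$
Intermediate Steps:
$P{\left(F,R \right)} = 1613 - F$
$H = \frac{4496646}{3732941}$ ($H = \left(-4496646\right) \left(- \frac{1}{3732941}\right) = \frac{4496646}{3732941} \approx 1.2046$)
$k = \frac{11883791596897780524}{3732941}$ ($k = - \left(\frac{4496646}{3732941} - 1358673\right) \left(\left(1613 - 1234\right) + 2342713\right) = - \frac{\left(-5071841650647\right) \left(\left(1613 - 1234\right) + 2342713\right)}{3732941} = - \frac{\left(-5071841650647\right) \left(379 + 2342713\right)}{3732941} = - \frac{\left(-5071841650647\right) 2343092}{3732941} = \left(-1\right) \left(- \frac{11883791596897780524}{3732941}\right) = \frac{11883791596897780524}{3732941} \approx 3.1835 \cdot 10^{12}$)
$\frac{1}{k} = \frac{1}{\frac{11883791596897780524}{3732941}} = \frac{3732941}{11883791596897780524}$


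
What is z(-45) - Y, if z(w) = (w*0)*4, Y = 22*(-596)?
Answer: 13112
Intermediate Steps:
Y = -13112
z(w) = 0 (z(w) = 0*4 = 0)
z(-45) - Y = 0 - 1*(-13112) = 0 + 13112 = 13112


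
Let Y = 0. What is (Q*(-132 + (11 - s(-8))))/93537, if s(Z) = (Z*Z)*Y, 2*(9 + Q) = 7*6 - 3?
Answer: -847/62358 ≈ -0.013583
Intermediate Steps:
Q = 21/2 (Q = -9 + (7*6 - 3)/2 = -9 + (42 - 3)/2 = -9 + (1/2)*39 = -9 + 39/2 = 21/2 ≈ 10.500)
s(Z) = 0 (s(Z) = (Z*Z)*0 = Z**2*0 = 0)
(Q*(-132 + (11 - s(-8))))/93537 = (21*(-132 + (11 - 1*0))/2)/93537 = (21*(-132 + (11 + 0))/2)*(1/93537) = (21*(-132 + 11)/2)*(1/93537) = ((21/2)*(-121))*(1/93537) = -2541/2*1/93537 = -847/62358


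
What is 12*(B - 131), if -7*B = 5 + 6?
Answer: -11136/7 ≈ -1590.9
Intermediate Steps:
B = -11/7 (B = -(5 + 6)/7 = -⅐*11 = -11/7 ≈ -1.5714)
12*(B - 131) = 12*(-11/7 - 131) = 12*(-928/7) = -11136/7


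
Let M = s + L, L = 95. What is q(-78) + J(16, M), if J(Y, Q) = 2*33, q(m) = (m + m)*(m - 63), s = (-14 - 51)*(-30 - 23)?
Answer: 22062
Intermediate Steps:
s = 3445 (s = -65*(-53) = 3445)
M = 3540 (M = 3445 + 95 = 3540)
q(m) = 2*m*(-63 + m) (q(m) = (2*m)*(-63 + m) = 2*m*(-63 + m))
J(Y, Q) = 66
q(-78) + J(16, M) = 2*(-78)*(-63 - 78) + 66 = 2*(-78)*(-141) + 66 = 21996 + 66 = 22062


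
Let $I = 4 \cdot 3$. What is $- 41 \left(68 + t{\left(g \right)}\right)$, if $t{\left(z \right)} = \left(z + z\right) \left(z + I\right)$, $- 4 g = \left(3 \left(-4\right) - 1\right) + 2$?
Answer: $- \frac{48913}{8} \approx -6114.1$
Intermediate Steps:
$I = 12$
$g = \frac{11}{4}$ ($g = - \frac{\left(3 \left(-4\right) - 1\right) + 2}{4} = - \frac{\left(-12 - 1\right) + 2}{4} = - \frac{-13 + 2}{4} = \left(- \frac{1}{4}\right) \left(-11\right) = \frac{11}{4} \approx 2.75$)
$t{\left(z \right)} = 2 z \left(12 + z\right)$ ($t{\left(z \right)} = \left(z + z\right) \left(z + 12\right) = 2 z \left(12 + z\right)$)
$- 41 \left(68 + t{\left(g \right)}\right) = - 41 \left(68 + 2 \cdot \frac{11}{4} \left(12 + \frac{11}{4}\right)\right) = - 41 \left(68 + 2 \cdot \frac{11}{4} \cdot \frac{59}{4}\right) = - 41 \left(68 + \frac{649}{8}\right) = \left(-41\right) \frac{1193}{8} = - \frac{48913}{8}$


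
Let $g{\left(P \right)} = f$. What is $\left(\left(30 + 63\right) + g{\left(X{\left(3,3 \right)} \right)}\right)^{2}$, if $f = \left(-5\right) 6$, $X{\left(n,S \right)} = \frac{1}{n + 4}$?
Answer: $3969$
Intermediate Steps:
$X{\left(n,S \right)} = \frac{1}{4 + n}$
$f = -30$
$g{\left(P \right)} = -30$
$\left(\left(30 + 63\right) + g{\left(X{\left(3,3 \right)} \right)}\right)^{2} = \left(\left(30 + 63\right) - 30\right)^{2} = \left(93 - 30\right)^{2} = 63^{2} = 3969$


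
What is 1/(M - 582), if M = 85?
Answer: -1/497 ≈ -0.0020121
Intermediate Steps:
1/(M - 582) = 1/(85 - 582) = 1/(-497) = -1/497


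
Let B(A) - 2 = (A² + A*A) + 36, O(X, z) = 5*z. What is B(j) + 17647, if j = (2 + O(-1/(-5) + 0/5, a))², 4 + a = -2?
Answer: 1246997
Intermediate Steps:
a = -6 (a = -4 - 2 = -6)
j = 784 (j = (2 + 5*(-6))² = (2 - 30)² = (-28)² = 784)
B(A) = 38 + 2*A² (B(A) = 2 + ((A² + A*A) + 36) = 2 + ((A² + A²) + 36) = 2 + (2*A² + 36) = 2 + (36 + 2*A²) = 38 + 2*A²)
B(j) + 17647 = (38 + 2*784²) + 17647 = (38 + 2*614656) + 17647 = (38 + 1229312) + 17647 = 1229350 + 17647 = 1246997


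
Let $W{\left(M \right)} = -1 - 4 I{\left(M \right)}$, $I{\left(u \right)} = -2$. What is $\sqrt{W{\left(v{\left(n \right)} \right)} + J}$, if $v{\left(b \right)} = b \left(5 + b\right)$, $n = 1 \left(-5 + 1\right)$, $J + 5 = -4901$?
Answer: $i \sqrt{4899} \approx 69.993 i$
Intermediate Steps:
$J = -4906$ ($J = -5 - 4901 = -4906$)
$n = -4$ ($n = 1 \left(-4\right) = -4$)
$W{\left(M \right)} = 7$ ($W{\left(M \right)} = -1 - -8 = -1 + 8 = 7$)
$\sqrt{W{\left(v{\left(n \right)} \right)} + J} = \sqrt{7 - 4906} = \sqrt{-4899} = i \sqrt{4899}$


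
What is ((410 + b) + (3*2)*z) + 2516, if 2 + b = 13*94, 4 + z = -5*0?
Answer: 4122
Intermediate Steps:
z = -4 (z = -4 - 5*0 = -4 + 0 = -4)
b = 1220 (b = -2 + 13*94 = -2 + 1222 = 1220)
((410 + b) + (3*2)*z) + 2516 = ((410 + 1220) + (3*2)*(-4)) + 2516 = (1630 + 6*(-4)) + 2516 = (1630 - 24) + 2516 = 1606 + 2516 = 4122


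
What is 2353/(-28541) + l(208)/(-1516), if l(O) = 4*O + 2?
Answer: -13685171/21634078 ≈ -0.63258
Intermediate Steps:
l(O) = 2 + 4*O
2353/(-28541) + l(208)/(-1516) = 2353/(-28541) + (2 + 4*208)/(-1516) = 2353*(-1/28541) + (2 + 832)*(-1/1516) = -2353/28541 + 834*(-1/1516) = -2353/28541 - 417/758 = -13685171/21634078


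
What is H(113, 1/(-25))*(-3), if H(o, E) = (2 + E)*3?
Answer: -441/25 ≈ -17.640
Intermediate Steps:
H(o, E) = 6 + 3*E
H(113, 1/(-25))*(-3) = (6 + 3/(-25))*(-3) = (6 + 3*(-1/25))*(-3) = (6 - 3/25)*(-3) = (147/25)*(-3) = -441/25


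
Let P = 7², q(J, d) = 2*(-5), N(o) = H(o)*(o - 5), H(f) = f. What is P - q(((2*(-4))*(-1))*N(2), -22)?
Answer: 59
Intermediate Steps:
N(o) = o*(-5 + o) (N(o) = o*(o - 5) = o*(-5 + o))
q(J, d) = -10
P = 49
P - q(((2*(-4))*(-1))*N(2), -22) = 49 - 1*(-10) = 49 + 10 = 59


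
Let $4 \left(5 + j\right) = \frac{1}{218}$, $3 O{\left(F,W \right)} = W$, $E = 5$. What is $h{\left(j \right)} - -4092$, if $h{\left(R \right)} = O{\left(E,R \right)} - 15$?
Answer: $\frac{3553691}{872} \approx 4075.3$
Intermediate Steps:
$O{\left(F,W \right)} = \frac{W}{3}$
$j = - \frac{4359}{872}$ ($j = -5 + \frac{1}{4 \cdot 218} = -5 + \frac{1}{4} \cdot \frac{1}{218} = -5 + \frac{1}{872} = - \frac{4359}{872} \approx -4.9989$)
$h{\left(R \right)} = -15 + \frac{R}{3}$ ($h{\left(R \right)} = \frac{R}{3} - 15 = -15 + \frac{R}{3}$)
$h{\left(j \right)} - -4092 = \left(-15 + \frac{1}{3} \left(- \frac{4359}{872}\right)\right) - -4092 = \left(-15 - \frac{1453}{872}\right) + 4092 = - \frac{14533}{872} + 4092 = \frac{3553691}{872}$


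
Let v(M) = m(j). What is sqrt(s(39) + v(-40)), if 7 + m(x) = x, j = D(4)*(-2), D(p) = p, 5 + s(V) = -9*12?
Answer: 8*I*sqrt(2) ≈ 11.314*I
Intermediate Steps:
s(V) = -113 (s(V) = -5 - 9*12 = -5 - 108 = -113)
j = -8 (j = 4*(-2) = -8)
m(x) = -7 + x
v(M) = -15 (v(M) = -7 - 8 = -15)
sqrt(s(39) + v(-40)) = sqrt(-113 - 15) = sqrt(-128) = 8*I*sqrt(2)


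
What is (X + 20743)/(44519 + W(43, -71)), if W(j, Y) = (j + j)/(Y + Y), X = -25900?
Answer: -122049/1053602 ≈ -0.11584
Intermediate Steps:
W(j, Y) = j/Y (W(j, Y) = (2*j)/((2*Y)) = (2*j)*(1/(2*Y)) = j/Y)
(X + 20743)/(44519 + W(43, -71)) = (-25900 + 20743)/(44519 + 43/(-71)) = -5157/(44519 + 43*(-1/71)) = -5157/(44519 - 43/71) = -5157/3160806/71 = -5157*71/3160806 = -122049/1053602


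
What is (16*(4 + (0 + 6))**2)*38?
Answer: 60800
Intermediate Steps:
(16*(4 + (0 + 6))**2)*38 = (16*(4 + 6)**2)*38 = (16*10**2)*38 = (16*100)*38 = 1600*38 = 60800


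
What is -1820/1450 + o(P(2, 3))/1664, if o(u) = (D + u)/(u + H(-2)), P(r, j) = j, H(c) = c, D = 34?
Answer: -297483/241280 ≈ -1.2329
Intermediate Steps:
o(u) = (34 + u)/(-2 + u) (o(u) = (34 + u)/(u - 2) = (34 + u)/(-2 + u))
-1820/1450 + o(P(2, 3))/1664 = -1820/1450 + ((34 + 3)/(-2 + 3))/1664 = -1820*1/1450 + (37/1)*(1/1664) = -182/145 + (1*37)*(1/1664) = -182/145 + 37*(1/1664) = -182/145 + 37/1664 = -297483/241280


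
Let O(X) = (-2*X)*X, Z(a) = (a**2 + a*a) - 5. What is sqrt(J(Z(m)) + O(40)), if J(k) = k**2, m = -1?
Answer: I*sqrt(3191) ≈ 56.489*I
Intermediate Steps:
Z(a) = -5 + 2*a**2 (Z(a) = (a**2 + a**2) - 5 = 2*a**2 - 5 = -5 + 2*a**2)
O(X) = -2*X**2
sqrt(J(Z(m)) + O(40)) = sqrt((-5 + 2*(-1)**2)**2 - 2*40**2) = sqrt((-5 + 2*1)**2 - 2*1600) = sqrt((-5 + 2)**2 - 3200) = sqrt((-3)**2 - 3200) = sqrt(9 - 3200) = sqrt(-3191) = I*sqrt(3191)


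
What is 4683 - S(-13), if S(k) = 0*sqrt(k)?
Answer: 4683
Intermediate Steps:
S(k) = 0
4683 - S(-13) = 4683 - 1*0 = 4683 + 0 = 4683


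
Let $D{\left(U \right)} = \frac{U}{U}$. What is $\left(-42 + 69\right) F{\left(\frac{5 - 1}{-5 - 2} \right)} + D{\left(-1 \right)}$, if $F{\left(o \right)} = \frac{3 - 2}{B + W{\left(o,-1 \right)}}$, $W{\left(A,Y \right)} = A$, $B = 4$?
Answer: $\frac{71}{8} \approx 8.875$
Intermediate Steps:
$D{\left(U \right)} = 1$
$F{\left(o \right)} = \frac{1}{4 + o}$ ($F{\left(o \right)} = \frac{3 - 2}{4 + o} = 1 \frac{1}{4 + o} = \frac{1}{4 + o}$)
$\left(-42 + 69\right) F{\left(\frac{5 - 1}{-5 - 2} \right)} + D{\left(-1 \right)} = \frac{-42 + 69}{4 + \frac{5 - 1}{-5 - 2}} + 1 = \frac{27}{4 + \frac{4}{-7}} + 1 = \frac{27}{4 + 4 \left(- \frac{1}{7}\right)} + 1 = \frac{27}{4 - \frac{4}{7}} + 1 = \frac{27}{\frac{24}{7}} + 1 = 27 \cdot \frac{7}{24} + 1 = \frac{63}{8} + 1 = \frac{71}{8}$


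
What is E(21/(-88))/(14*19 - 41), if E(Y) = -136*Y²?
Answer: -833/24200 ≈ -0.034422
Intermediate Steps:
E(21/(-88))/(14*19 - 41) = (-136*(21/(-88))²)/(14*19 - 41) = (-136*(21*(-1/88))²)/(266 - 41) = -136*(-21/88)²/225 = -136*441/7744*(1/225) = -7497/968*1/225 = -833/24200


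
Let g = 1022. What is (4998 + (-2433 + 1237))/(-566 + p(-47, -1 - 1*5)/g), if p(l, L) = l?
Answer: -3885644/578499 ≈ -6.7168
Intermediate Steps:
(4998 + (-2433 + 1237))/(-566 + p(-47, -1 - 1*5)/g) = (4998 + (-2433 + 1237))/(-566 - 47/1022) = (4998 - 1196)/(-566 - 47*1/1022) = 3802/(-566 - 47/1022) = 3802/(-578499/1022) = 3802*(-1022/578499) = -3885644/578499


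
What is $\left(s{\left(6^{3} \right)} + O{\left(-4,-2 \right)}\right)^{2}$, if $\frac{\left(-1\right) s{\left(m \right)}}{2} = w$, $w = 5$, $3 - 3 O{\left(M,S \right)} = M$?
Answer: $\frac{529}{9} \approx 58.778$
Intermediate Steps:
$O{\left(M,S \right)} = 1 - \frac{M}{3}$
$s{\left(m \right)} = -10$ ($s{\left(m \right)} = \left(-2\right) 5 = -10$)
$\left(s{\left(6^{3} \right)} + O{\left(-4,-2 \right)}\right)^{2} = \left(-10 + \left(1 - - \frac{4}{3}\right)\right)^{2} = \left(-10 + \left(1 + \frac{4}{3}\right)\right)^{2} = \left(-10 + \frac{7}{3}\right)^{2} = \left(- \frac{23}{3}\right)^{2} = \frac{529}{9}$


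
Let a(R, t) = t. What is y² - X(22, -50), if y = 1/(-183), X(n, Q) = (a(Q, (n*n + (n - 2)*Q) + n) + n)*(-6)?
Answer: -94840847/33489 ≈ -2832.0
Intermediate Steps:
X(n, Q) = -12*n - 6*n² - 6*Q*(-2 + n) (X(n, Q) = (((n*n + (n - 2)*Q) + n) + n)*(-6) = (((n² + (-2 + n)*Q) + n) + n)*(-6) = (((n² + Q*(-2 + n)) + n) + n)*(-6) = ((n + n² + Q*(-2 + n)) + n)*(-6) = (n² + 2*n + Q*(-2 + n))*(-6) = -12*n - 6*n² - 6*Q*(-2 + n))
y = -1/183 ≈ -0.0054645
y² - X(22, -50) = (-1/183)² - (-12*22 - 6*22² + 12*(-50) - 6*(-50)*22) = 1/33489 - (-264 - 6*484 - 600 + 6600) = 1/33489 - (-264 - 2904 - 600 + 6600) = 1/33489 - 1*2832 = 1/33489 - 2832 = -94840847/33489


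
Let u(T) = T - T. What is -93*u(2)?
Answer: 0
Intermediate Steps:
u(T) = 0
-93*u(2) = -93*0 = 0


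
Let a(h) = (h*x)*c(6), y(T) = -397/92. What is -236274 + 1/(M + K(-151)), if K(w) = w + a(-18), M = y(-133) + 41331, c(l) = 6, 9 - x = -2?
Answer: -869220621466/3678867 ≈ -2.3627e+5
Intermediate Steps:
y(T) = -397/92 (y(T) = -397*1/92 = -397/92)
x = 11 (x = 9 - 1*(-2) = 9 + 2 = 11)
a(h) = 66*h (a(h) = (h*11)*6 = (11*h)*6 = 66*h)
M = 3802055/92 (M = -397/92 + 41331 = 3802055/92 ≈ 41327.)
K(w) = -1188 + w (K(w) = w + 66*(-18) = w - 1188 = -1188 + w)
-236274 + 1/(M + K(-151)) = -236274 + 1/(3802055/92 + (-1188 - 151)) = -236274 + 1/(3802055/92 - 1339) = -236274 + 1/(3678867/92) = -236274 + 92/3678867 = -869220621466/3678867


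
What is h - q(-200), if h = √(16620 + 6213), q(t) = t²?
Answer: -40000 + 3*√2537 ≈ -39849.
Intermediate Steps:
h = 3*√2537 (h = √22833 = 3*√2537 ≈ 151.11)
h - q(-200) = 3*√2537 - 1*(-200)² = 3*√2537 - 1*40000 = 3*√2537 - 40000 = -40000 + 3*√2537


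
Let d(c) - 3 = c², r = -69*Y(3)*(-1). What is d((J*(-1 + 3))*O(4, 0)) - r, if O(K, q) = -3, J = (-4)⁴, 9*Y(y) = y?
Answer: 2359276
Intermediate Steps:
Y(y) = y/9
J = 256
r = 23 (r = -23*3/3*(-1) = -69*⅓*(-1) = -23*(-1) = 23)
d(c) = 3 + c²
d((J*(-1 + 3))*O(4, 0)) - r = (3 + ((256*(-1 + 3))*(-3))²) - 1*23 = (3 + ((256*2)*(-3))²) - 23 = (3 + (512*(-3))²) - 23 = (3 + (-1536)²) - 23 = (3 + 2359296) - 23 = 2359299 - 23 = 2359276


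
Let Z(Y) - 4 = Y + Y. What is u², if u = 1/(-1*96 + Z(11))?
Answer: 1/4900 ≈ 0.00020408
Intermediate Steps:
Z(Y) = 4 + 2*Y (Z(Y) = 4 + (Y + Y) = 4 + 2*Y)
u = -1/70 (u = 1/(-1*96 + (4 + 2*11)) = 1/(-96 + (4 + 22)) = 1/(-96 + 26) = 1/(-70) = -1/70 ≈ -0.014286)
u² = (-1/70)² = 1/4900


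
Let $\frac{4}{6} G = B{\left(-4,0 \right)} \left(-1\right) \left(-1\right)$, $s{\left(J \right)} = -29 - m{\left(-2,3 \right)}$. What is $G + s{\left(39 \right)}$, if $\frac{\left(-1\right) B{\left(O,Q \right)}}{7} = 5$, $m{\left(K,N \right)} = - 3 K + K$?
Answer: $- \frac{171}{2} \approx -85.5$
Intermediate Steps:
$m{\left(K,N \right)} = - 2 K$
$B{\left(O,Q \right)} = -35$ ($B{\left(O,Q \right)} = \left(-7\right) 5 = -35$)
$s{\left(J \right)} = -33$ ($s{\left(J \right)} = -29 - \left(-2\right) \left(-2\right) = -29 - 4 = -33$)
$G = - \frac{105}{2}$ ($G = \frac{3 \left(-35\right) \left(-1\right) \left(-1\right)}{2} = \frac{3 \cdot 35 \left(-1\right)}{2} = \frac{3}{2} \left(-35\right) = - \frac{105}{2} \approx -52.5$)
$G + s{\left(39 \right)} = - \frac{105}{2} - 33 = - \frac{171}{2}$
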